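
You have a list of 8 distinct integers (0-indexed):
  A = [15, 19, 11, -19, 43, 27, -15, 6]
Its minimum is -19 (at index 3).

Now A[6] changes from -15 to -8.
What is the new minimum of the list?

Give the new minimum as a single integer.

Old min = -19 (at index 3)
Change: A[6] -15 -> -8
Changed element was NOT the old min.
  New min = min(old_min, new_val) = min(-19, -8) = -19

Answer: -19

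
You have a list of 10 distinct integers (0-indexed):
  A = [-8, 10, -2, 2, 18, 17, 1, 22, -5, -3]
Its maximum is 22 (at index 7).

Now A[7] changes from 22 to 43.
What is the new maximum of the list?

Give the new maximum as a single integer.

Answer: 43

Derivation:
Old max = 22 (at index 7)
Change: A[7] 22 -> 43
Changed element WAS the max -> may need rescan.
  Max of remaining elements: 18
  New max = max(43, 18) = 43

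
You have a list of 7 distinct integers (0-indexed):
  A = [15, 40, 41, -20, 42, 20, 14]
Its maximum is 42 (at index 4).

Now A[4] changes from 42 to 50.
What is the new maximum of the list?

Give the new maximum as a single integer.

Old max = 42 (at index 4)
Change: A[4] 42 -> 50
Changed element WAS the max -> may need rescan.
  Max of remaining elements: 41
  New max = max(50, 41) = 50

Answer: 50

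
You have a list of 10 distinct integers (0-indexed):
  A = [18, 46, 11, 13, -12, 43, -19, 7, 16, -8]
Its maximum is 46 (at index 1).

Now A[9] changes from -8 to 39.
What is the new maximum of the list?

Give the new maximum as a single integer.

Answer: 46

Derivation:
Old max = 46 (at index 1)
Change: A[9] -8 -> 39
Changed element was NOT the old max.
  New max = max(old_max, new_val) = max(46, 39) = 46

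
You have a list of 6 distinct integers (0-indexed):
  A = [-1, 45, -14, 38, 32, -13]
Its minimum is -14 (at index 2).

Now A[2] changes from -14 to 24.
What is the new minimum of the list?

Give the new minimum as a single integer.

Answer: -13

Derivation:
Old min = -14 (at index 2)
Change: A[2] -14 -> 24
Changed element WAS the min. Need to check: is 24 still <= all others?
  Min of remaining elements: -13
  New min = min(24, -13) = -13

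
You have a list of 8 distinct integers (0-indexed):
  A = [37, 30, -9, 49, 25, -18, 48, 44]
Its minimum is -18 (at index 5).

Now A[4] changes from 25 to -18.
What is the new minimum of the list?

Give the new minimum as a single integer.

Old min = -18 (at index 5)
Change: A[4] 25 -> -18
Changed element was NOT the old min.
  New min = min(old_min, new_val) = min(-18, -18) = -18

Answer: -18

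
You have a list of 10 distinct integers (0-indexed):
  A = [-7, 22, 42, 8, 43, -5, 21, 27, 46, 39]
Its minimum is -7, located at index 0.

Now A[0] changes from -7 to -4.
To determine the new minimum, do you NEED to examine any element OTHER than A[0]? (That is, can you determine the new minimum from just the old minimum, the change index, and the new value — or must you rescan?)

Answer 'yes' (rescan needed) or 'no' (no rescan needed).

Answer: yes

Derivation:
Old min = -7 at index 0
Change at index 0: -7 -> -4
Index 0 WAS the min and new value -4 > old min -7. Must rescan other elements to find the new min.
Needs rescan: yes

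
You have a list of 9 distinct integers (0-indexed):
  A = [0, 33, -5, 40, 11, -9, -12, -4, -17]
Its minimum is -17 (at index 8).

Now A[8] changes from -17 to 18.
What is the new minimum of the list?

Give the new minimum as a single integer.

Old min = -17 (at index 8)
Change: A[8] -17 -> 18
Changed element WAS the min. Need to check: is 18 still <= all others?
  Min of remaining elements: -12
  New min = min(18, -12) = -12

Answer: -12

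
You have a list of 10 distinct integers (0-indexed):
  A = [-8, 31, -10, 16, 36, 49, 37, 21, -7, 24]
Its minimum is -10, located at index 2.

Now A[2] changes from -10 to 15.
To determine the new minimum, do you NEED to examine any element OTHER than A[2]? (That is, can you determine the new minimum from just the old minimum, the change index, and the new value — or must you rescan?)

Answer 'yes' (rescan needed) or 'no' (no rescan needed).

Answer: yes

Derivation:
Old min = -10 at index 2
Change at index 2: -10 -> 15
Index 2 WAS the min and new value 15 > old min -10. Must rescan other elements to find the new min.
Needs rescan: yes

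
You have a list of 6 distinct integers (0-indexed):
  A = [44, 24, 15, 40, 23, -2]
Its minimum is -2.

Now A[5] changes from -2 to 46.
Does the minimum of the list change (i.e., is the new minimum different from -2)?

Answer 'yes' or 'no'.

Answer: yes

Derivation:
Old min = -2
Change: A[5] -2 -> 46
Changed element was the min; new min must be rechecked.
New min = 15; changed? yes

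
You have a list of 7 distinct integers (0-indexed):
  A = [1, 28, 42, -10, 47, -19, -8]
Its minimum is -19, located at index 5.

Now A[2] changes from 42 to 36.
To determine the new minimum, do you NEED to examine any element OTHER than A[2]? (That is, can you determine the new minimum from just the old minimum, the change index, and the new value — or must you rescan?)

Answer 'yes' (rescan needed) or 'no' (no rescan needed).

Answer: no

Derivation:
Old min = -19 at index 5
Change at index 2: 42 -> 36
Index 2 was NOT the min. New min = min(-19, 36). No rescan of other elements needed.
Needs rescan: no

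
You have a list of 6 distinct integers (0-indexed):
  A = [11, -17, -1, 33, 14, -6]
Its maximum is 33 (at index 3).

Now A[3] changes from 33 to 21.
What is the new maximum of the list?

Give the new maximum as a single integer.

Answer: 21

Derivation:
Old max = 33 (at index 3)
Change: A[3] 33 -> 21
Changed element WAS the max -> may need rescan.
  Max of remaining elements: 14
  New max = max(21, 14) = 21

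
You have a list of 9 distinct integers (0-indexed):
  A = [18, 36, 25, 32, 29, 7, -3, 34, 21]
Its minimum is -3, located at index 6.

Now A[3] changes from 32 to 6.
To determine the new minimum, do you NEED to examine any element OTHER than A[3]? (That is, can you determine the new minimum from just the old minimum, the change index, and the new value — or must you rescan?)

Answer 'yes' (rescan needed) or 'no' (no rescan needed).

Old min = -3 at index 6
Change at index 3: 32 -> 6
Index 3 was NOT the min. New min = min(-3, 6). No rescan of other elements needed.
Needs rescan: no

Answer: no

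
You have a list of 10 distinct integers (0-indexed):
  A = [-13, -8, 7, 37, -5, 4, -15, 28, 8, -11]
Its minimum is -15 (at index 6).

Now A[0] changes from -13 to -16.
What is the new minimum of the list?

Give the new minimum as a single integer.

Old min = -15 (at index 6)
Change: A[0] -13 -> -16
Changed element was NOT the old min.
  New min = min(old_min, new_val) = min(-15, -16) = -16

Answer: -16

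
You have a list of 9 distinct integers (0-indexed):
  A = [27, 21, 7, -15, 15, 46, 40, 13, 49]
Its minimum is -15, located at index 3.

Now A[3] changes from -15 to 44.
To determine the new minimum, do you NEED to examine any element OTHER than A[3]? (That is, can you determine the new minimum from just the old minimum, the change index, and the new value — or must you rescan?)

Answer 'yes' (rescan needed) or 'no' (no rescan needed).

Answer: yes

Derivation:
Old min = -15 at index 3
Change at index 3: -15 -> 44
Index 3 WAS the min and new value 44 > old min -15. Must rescan other elements to find the new min.
Needs rescan: yes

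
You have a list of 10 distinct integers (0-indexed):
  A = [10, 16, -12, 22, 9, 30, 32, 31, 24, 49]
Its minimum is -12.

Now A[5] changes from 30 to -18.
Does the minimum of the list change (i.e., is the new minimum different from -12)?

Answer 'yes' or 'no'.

Old min = -12
Change: A[5] 30 -> -18
Changed element was NOT the min; min changes only if -18 < -12.
New min = -18; changed? yes

Answer: yes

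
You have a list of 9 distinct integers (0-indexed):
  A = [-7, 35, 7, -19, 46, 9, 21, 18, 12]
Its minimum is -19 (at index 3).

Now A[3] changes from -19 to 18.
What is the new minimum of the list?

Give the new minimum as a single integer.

Old min = -19 (at index 3)
Change: A[3] -19 -> 18
Changed element WAS the min. Need to check: is 18 still <= all others?
  Min of remaining elements: -7
  New min = min(18, -7) = -7

Answer: -7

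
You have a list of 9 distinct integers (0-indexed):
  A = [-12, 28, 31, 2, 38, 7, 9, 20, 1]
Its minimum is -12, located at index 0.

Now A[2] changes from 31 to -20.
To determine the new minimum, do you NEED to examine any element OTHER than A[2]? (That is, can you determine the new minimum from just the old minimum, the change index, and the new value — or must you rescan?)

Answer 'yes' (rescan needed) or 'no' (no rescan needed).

Old min = -12 at index 0
Change at index 2: 31 -> -20
Index 2 was NOT the min. New min = min(-12, -20). No rescan of other elements needed.
Needs rescan: no

Answer: no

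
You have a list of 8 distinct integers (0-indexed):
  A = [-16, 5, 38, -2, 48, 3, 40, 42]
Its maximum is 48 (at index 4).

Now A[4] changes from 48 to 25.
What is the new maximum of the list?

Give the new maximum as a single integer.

Old max = 48 (at index 4)
Change: A[4] 48 -> 25
Changed element WAS the max -> may need rescan.
  Max of remaining elements: 42
  New max = max(25, 42) = 42

Answer: 42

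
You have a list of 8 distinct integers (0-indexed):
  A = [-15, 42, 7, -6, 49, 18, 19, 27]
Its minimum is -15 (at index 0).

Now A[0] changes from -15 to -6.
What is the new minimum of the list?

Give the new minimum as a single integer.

Old min = -15 (at index 0)
Change: A[0] -15 -> -6
Changed element WAS the min. Need to check: is -6 still <= all others?
  Min of remaining elements: -6
  New min = min(-6, -6) = -6

Answer: -6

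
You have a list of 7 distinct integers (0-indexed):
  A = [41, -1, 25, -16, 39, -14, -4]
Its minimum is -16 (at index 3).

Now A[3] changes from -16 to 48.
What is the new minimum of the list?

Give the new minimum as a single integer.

Old min = -16 (at index 3)
Change: A[3] -16 -> 48
Changed element WAS the min. Need to check: is 48 still <= all others?
  Min of remaining elements: -14
  New min = min(48, -14) = -14

Answer: -14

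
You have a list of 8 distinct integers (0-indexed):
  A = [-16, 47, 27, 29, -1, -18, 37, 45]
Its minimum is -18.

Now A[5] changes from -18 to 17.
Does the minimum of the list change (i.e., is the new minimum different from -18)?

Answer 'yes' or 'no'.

Old min = -18
Change: A[5] -18 -> 17
Changed element was the min; new min must be rechecked.
New min = -16; changed? yes

Answer: yes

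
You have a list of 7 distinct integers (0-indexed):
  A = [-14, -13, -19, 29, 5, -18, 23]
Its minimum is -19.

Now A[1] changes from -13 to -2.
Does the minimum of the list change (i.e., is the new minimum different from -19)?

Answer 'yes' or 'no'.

Answer: no

Derivation:
Old min = -19
Change: A[1] -13 -> -2
Changed element was NOT the min; min changes only if -2 < -19.
New min = -19; changed? no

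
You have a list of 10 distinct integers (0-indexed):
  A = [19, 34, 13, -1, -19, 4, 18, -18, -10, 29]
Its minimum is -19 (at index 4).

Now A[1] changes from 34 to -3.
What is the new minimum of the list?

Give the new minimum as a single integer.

Old min = -19 (at index 4)
Change: A[1] 34 -> -3
Changed element was NOT the old min.
  New min = min(old_min, new_val) = min(-19, -3) = -19

Answer: -19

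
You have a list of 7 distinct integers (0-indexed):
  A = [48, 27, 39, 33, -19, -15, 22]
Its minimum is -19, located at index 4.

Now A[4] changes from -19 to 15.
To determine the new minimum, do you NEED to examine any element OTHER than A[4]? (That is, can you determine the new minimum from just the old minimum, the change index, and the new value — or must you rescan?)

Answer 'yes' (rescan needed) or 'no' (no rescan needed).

Old min = -19 at index 4
Change at index 4: -19 -> 15
Index 4 WAS the min and new value 15 > old min -19. Must rescan other elements to find the new min.
Needs rescan: yes

Answer: yes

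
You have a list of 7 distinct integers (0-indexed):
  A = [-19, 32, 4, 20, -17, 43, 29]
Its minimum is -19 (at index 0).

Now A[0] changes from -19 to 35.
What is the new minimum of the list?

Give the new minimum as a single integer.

Answer: -17

Derivation:
Old min = -19 (at index 0)
Change: A[0] -19 -> 35
Changed element WAS the min. Need to check: is 35 still <= all others?
  Min of remaining elements: -17
  New min = min(35, -17) = -17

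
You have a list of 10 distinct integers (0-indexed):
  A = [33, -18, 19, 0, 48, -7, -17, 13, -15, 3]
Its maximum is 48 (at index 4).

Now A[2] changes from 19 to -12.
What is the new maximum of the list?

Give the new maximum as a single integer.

Answer: 48

Derivation:
Old max = 48 (at index 4)
Change: A[2] 19 -> -12
Changed element was NOT the old max.
  New max = max(old_max, new_val) = max(48, -12) = 48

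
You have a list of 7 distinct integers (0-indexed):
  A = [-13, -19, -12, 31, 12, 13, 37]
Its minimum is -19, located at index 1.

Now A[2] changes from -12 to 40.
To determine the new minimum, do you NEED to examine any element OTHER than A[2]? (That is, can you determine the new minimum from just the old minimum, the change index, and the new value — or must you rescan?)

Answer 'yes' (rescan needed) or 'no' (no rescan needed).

Answer: no

Derivation:
Old min = -19 at index 1
Change at index 2: -12 -> 40
Index 2 was NOT the min. New min = min(-19, 40). No rescan of other elements needed.
Needs rescan: no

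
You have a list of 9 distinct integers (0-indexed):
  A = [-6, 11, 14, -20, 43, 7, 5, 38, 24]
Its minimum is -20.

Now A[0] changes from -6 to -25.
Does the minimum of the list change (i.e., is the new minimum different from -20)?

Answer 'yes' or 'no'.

Old min = -20
Change: A[0] -6 -> -25
Changed element was NOT the min; min changes only if -25 < -20.
New min = -25; changed? yes

Answer: yes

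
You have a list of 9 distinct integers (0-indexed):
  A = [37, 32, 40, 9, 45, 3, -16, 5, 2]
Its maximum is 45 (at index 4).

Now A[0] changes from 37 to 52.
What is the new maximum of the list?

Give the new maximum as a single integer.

Answer: 52

Derivation:
Old max = 45 (at index 4)
Change: A[0] 37 -> 52
Changed element was NOT the old max.
  New max = max(old_max, new_val) = max(45, 52) = 52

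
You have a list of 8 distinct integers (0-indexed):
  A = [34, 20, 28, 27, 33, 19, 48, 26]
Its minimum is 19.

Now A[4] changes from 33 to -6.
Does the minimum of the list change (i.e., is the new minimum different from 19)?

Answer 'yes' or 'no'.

Answer: yes

Derivation:
Old min = 19
Change: A[4] 33 -> -6
Changed element was NOT the min; min changes only if -6 < 19.
New min = -6; changed? yes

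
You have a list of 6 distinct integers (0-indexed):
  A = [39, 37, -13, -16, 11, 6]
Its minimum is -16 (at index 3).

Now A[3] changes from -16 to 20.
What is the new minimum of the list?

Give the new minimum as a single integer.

Answer: -13

Derivation:
Old min = -16 (at index 3)
Change: A[3] -16 -> 20
Changed element WAS the min. Need to check: is 20 still <= all others?
  Min of remaining elements: -13
  New min = min(20, -13) = -13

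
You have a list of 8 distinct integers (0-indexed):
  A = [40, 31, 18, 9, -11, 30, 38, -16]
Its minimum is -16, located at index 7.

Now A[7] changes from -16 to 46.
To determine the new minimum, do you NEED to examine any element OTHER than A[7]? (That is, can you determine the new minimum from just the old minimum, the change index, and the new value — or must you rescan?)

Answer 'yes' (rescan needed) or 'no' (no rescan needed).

Old min = -16 at index 7
Change at index 7: -16 -> 46
Index 7 WAS the min and new value 46 > old min -16. Must rescan other elements to find the new min.
Needs rescan: yes

Answer: yes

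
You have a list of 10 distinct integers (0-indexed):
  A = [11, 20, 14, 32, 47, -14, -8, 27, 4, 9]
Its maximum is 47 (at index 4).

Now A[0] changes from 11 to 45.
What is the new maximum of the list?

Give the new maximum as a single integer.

Answer: 47

Derivation:
Old max = 47 (at index 4)
Change: A[0] 11 -> 45
Changed element was NOT the old max.
  New max = max(old_max, new_val) = max(47, 45) = 47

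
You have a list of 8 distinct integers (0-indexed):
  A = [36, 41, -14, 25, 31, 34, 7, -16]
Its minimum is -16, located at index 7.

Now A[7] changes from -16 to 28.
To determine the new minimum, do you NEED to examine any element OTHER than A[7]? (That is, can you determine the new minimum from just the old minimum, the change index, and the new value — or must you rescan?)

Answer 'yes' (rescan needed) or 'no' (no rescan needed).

Old min = -16 at index 7
Change at index 7: -16 -> 28
Index 7 WAS the min and new value 28 > old min -16. Must rescan other elements to find the new min.
Needs rescan: yes

Answer: yes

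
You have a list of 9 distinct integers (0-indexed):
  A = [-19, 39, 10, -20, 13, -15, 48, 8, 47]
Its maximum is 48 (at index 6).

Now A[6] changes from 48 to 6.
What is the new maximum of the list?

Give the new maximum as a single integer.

Old max = 48 (at index 6)
Change: A[6] 48 -> 6
Changed element WAS the max -> may need rescan.
  Max of remaining elements: 47
  New max = max(6, 47) = 47

Answer: 47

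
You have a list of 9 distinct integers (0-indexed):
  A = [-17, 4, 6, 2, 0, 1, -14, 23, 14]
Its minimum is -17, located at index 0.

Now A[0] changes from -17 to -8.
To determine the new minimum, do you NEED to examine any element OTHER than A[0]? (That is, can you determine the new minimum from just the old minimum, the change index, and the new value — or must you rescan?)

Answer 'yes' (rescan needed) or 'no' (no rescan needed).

Old min = -17 at index 0
Change at index 0: -17 -> -8
Index 0 WAS the min and new value -8 > old min -17. Must rescan other elements to find the new min.
Needs rescan: yes

Answer: yes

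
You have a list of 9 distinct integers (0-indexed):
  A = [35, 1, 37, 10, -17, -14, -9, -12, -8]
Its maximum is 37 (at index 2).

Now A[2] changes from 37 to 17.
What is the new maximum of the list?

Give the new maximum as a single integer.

Answer: 35

Derivation:
Old max = 37 (at index 2)
Change: A[2] 37 -> 17
Changed element WAS the max -> may need rescan.
  Max of remaining elements: 35
  New max = max(17, 35) = 35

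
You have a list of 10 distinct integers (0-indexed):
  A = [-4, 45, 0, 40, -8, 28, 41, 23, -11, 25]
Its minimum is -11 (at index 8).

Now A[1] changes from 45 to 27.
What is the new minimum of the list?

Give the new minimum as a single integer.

Answer: -11

Derivation:
Old min = -11 (at index 8)
Change: A[1] 45 -> 27
Changed element was NOT the old min.
  New min = min(old_min, new_val) = min(-11, 27) = -11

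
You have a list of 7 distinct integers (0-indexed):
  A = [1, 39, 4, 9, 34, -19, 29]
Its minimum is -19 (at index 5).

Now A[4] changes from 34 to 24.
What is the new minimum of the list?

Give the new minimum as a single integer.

Old min = -19 (at index 5)
Change: A[4] 34 -> 24
Changed element was NOT the old min.
  New min = min(old_min, new_val) = min(-19, 24) = -19

Answer: -19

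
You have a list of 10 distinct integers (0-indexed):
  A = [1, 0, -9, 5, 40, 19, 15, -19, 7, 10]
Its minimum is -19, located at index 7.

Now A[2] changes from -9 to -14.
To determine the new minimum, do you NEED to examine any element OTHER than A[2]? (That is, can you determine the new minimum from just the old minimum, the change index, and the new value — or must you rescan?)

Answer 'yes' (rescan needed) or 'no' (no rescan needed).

Old min = -19 at index 7
Change at index 2: -9 -> -14
Index 2 was NOT the min. New min = min(-19, -14). No rescan of other elements needed.
Needs rescan: no

Answer: no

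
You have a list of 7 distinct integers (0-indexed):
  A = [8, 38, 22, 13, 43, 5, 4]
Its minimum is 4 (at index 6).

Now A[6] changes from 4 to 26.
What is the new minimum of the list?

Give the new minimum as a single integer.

Answer: 5

Derivation:
Old min = 4 (at index 6)
Change: A[6] 4 -> 26
Changed element WAS the min. Need to check: is 26 still <= all others?
  Min of remaining elements: 5
  New min = min(26, 5) = 5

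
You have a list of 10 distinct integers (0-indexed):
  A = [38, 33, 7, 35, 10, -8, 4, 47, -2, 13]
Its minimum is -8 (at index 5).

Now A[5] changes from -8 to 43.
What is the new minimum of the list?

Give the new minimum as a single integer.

Answer: -2

Derivation:
Old min = -8 (at index 5)
Change: A[5] -8 -> 43
Changed element WAS the min. Need to check: is 43 still <= all others?
  Min of remaining elements: -2
  New min = min(43, -2) = -2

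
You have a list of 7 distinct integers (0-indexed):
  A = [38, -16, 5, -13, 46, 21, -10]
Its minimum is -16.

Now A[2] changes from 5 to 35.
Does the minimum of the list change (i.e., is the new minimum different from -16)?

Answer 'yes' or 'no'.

Answer: no

Derivation:
Old min = -16
Change: A[2] 5 -> 35
Changed element was NOT the min; min changes only if 35 < -16.
New min = -16; changed? no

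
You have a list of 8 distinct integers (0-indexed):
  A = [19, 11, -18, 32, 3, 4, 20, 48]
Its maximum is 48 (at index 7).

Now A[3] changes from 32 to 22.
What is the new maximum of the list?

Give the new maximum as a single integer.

Answer: 48

Derivation:
Old max = 48 (at index 7)
Change: A[3] 32 -> 22
Changed element was NOT the old max.
  New max = max(old_max, new_val) = max(48, 22) = 48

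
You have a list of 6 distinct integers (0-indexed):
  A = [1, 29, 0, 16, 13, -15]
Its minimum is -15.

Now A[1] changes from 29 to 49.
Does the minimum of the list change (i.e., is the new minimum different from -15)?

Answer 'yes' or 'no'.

Old min = -15
Change: A[1] 29 -> 49
Changed element was NOT the min; min changes only if 49 < -15.
New min = -15; changed? no

Answer: no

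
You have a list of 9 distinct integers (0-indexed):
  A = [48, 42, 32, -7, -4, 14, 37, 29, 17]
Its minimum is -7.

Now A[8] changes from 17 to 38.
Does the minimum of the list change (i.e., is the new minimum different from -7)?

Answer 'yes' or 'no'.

Answer: no

Derivation:
Old min = -7
Change: A[8] 17 -> 38
Changed element was NOT the min; min changes only if 38 < -7.
New min = -7; changed? no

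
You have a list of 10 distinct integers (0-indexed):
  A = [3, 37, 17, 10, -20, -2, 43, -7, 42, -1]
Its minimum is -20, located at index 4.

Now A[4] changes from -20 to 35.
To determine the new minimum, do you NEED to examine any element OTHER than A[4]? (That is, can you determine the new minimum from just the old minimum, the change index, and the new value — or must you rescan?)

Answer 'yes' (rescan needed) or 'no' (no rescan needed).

Old min = -20 at index 4
Change at index 4: -20 -> 35
Index 4 WAS the min and new value 35 > old min -20. Must rescan other elements to find the new min.
Needs rescan: yes

Answer: yes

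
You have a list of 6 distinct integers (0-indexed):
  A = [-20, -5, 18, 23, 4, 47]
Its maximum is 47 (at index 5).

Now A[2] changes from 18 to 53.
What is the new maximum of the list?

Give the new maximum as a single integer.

Answer: 53

Derivation:
Old max = 47 (at index 5)
Change: A[2] 18 -> 53
Changed element was NOT the old max.
  New max = max(old_max, new_val) = max(47, 53) = 53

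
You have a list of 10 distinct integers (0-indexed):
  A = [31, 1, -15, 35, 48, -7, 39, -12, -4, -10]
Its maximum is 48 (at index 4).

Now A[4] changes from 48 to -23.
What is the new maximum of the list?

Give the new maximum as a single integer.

Answer: 39

Derivation:
Old max = 48 (at index 4)
Change: A[4] 48 -> -23
Changed element WAS the max -> may need rescan.
  Max of remaining elements: 39
  New max = max(-23, 39) = 39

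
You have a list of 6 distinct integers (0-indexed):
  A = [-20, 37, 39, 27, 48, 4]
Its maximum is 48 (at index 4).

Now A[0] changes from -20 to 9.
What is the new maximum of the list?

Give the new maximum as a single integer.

Answer: 48

Derivation:
Old max = 48 (at index 4)
Change: A[0] -20 -> 9
Changed element was NOT the old max.
  New max = max(old_max, new_val) = max(48, 9) = 48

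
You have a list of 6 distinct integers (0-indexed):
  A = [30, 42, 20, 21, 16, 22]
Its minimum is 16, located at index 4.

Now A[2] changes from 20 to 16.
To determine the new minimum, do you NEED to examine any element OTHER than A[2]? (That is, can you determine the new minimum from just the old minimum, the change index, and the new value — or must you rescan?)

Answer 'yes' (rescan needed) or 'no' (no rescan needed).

Answer: no

Derivation:
Old min = 16 at index 4
Change at index 2: 20 -> 16
Index 2 was NOT the min. New min = min(16, 16). No rescan of other elements needed.
Needs rescan: no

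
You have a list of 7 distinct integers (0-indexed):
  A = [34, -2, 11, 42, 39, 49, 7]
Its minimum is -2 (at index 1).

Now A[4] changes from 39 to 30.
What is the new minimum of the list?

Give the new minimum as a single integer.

Answer: -2

Derivation:
Old min = -2 (at index 1)
Change: A[4] 39 -> 30
Changed element was NOT the old min.
  New min = min(old_min, new_val) = min(-2, 30) = -2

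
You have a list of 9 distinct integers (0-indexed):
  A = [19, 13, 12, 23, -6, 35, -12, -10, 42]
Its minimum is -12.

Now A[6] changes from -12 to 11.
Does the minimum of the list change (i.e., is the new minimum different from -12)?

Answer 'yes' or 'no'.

Old min = -12
Change: A[6] -12 -> 11
Changed element was the min; new min must be rechecked.
New min = -10; changed? yes

Answer: yes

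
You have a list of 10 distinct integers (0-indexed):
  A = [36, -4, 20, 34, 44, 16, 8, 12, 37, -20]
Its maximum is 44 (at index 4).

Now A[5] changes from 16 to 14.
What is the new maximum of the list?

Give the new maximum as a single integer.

Answer: 44

Derivation:
Old max = 44 (at index 4)
Change: A[5] 16 -> 14
Changed element was NOT the old max.
  New max = max(old_max, new_val) = max(44, 14) = 44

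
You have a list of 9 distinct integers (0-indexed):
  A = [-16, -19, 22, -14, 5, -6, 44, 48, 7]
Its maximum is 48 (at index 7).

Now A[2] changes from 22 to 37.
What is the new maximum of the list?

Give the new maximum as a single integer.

Answer: 48

Derivation:
Old max = 48 (at index 7)
Change: A[2] 22 -> 37
Changed element was NOT the old max.
  New max = max(old_max, new_val) = max(48, 37) = 48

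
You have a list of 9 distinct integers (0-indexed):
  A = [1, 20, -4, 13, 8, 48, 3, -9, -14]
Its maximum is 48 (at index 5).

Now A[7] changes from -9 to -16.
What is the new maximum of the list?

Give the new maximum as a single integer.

Answer: 48

Derivation:
Old max = 48 (at index 5)
Change: A[7] -9 -> -16
Changed element was NOT the old max.
  New max = max(old_max, new_val) = max(48, -16) = 48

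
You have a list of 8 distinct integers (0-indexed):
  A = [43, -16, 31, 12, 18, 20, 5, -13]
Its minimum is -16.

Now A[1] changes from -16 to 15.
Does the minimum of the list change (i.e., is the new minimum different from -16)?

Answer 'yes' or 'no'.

Old min = -16
Change: A[1] -16 -> 15
Changed element was the min; new min must be rechecked.
New min = -13; changed? yes

Answer: yes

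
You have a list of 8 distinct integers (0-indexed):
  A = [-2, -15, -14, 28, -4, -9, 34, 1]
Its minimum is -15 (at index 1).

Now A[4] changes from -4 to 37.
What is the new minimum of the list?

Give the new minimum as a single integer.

Old min = -15 (at index 1)
Change: A[4] -4 -> 37
Changed element was NOT the old min.
  New min = min(old_min, new_val) = min(-15, 37) = -15

Answer: -15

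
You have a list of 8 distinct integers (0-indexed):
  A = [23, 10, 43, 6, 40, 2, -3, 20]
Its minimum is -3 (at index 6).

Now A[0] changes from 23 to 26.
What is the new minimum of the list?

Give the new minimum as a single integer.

Old min = -3 (at index 6)
Change: A[0] 23 -> 26
Changed element was NOT the old min.
  New min = min(old_min, new_val) = min(-3, 26) = -3

Answer: -3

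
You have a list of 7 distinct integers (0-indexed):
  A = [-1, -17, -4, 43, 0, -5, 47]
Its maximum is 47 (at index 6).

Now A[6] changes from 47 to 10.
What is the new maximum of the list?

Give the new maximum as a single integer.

Answer: 43

Derivation:
Old max = 47 (at index 6)
Change: A[6] 47 -> 10
Changed element WAS the max -> may need rescan.
  Max of remaining elements: 43
  New max = max(10, 43) = 43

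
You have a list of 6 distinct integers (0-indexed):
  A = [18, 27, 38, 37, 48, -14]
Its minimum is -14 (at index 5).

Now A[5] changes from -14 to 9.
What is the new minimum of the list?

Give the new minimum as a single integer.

Answer: 9

Derivation:
Old min = -14 (at index 5)
Change: A[5] -14 -> 9
Changed element WAS the min. Need to check: is 9 still <= all others?
  Min of remaining elements: 18
  New min = min(9, 18) = 9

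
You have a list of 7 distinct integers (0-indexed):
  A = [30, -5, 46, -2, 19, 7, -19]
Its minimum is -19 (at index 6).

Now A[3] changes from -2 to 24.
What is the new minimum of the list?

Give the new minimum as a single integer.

Answer: -19

Derivation:
Old min = -19 (at index 6)
Change: A[3] -2 -> 24
Changed element was NOT the old min.
  New min = min(old_min, new_val) = min(-19, 24) = -19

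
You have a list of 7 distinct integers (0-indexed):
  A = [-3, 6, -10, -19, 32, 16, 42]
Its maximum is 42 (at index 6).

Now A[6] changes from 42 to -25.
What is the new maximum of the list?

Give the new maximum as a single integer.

Old max = 42 (at index 6)
Change: A[6] 42 -> -25
Changed element WAS the max -> may need rescan.
  Max of remaining elements: 32
  New max = max(-25, 32) = 32

Answer: 32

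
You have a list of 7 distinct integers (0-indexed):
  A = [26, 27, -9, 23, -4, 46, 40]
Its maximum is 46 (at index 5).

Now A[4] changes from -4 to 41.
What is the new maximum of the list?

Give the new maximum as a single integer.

Old max = 46 (at index 5)
Change: A[4] -4 -> 41
Changed element was NOT the old max.
  New max = max(old_max, new_val) = max(46, 41) = 46

Answer: 46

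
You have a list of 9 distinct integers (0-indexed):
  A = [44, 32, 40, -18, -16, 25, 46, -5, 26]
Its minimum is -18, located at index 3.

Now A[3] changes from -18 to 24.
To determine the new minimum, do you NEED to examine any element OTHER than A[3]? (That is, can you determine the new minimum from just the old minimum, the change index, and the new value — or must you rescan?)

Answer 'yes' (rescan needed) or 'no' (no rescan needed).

Answer: yes

Derivation:
Old min = -18 at index 3
Change at index 3: -18 -> 24
Index 3 WAS the min and new value 24 > old min -18. Must rescan other elements to find the new min.
Needs rescan: yes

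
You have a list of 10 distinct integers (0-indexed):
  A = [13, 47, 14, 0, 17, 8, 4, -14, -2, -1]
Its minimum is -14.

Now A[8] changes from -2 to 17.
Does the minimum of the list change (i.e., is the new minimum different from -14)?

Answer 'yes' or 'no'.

Answer: no

Derivation:
Old min = -14
Change: A[8] -2 -> 17
Changed element was NOT the min; min changes only if 17 < -14.
New min = -14; changed? no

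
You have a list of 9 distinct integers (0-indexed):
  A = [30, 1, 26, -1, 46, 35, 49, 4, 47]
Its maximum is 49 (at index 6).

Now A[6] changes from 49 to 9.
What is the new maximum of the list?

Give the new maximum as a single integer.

Old max = 49 (at index 6)
Change: A[6] 49 -> 9
Changed element WAS the max -> may need rescan.
  Max of remaining elements: 47
  New max = max(9, 47) = 47

Answer: 47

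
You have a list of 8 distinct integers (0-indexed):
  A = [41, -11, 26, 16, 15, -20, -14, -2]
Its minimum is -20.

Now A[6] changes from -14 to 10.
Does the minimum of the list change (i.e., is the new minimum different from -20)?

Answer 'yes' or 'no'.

Old min = -20
Change: A[6] -14 -> 10
Changed element was NOT the min; min changes only if 10 < -20.
New min = -20; changed? no

Answer: no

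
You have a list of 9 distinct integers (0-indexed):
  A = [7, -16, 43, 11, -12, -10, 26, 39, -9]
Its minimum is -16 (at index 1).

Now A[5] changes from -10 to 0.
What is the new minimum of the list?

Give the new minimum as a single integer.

Old min = -16 (at index 1)
Change: A[5] -10 -> 0
Changed element was NOT the old min.
  New min = min(old_min, new_val) = min(-16, 0) = -16

Answer: -16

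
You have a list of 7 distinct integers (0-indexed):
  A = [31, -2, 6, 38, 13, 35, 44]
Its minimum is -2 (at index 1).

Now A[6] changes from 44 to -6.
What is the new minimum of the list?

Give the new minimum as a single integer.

Answer: -6

Derivation:
Old min = -2 (at index 1)
Change: A[6] 44 -> -6
Changed element was NOT the old min.
  New min = min(old_min, new_val) = min(-2, -6) = -6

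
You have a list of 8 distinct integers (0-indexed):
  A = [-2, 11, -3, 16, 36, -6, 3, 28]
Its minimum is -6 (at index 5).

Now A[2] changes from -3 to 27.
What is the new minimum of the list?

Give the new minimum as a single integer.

Answer: -6

Derivation:
Old min = -6 (at index 5)
Change: A[2] -3 -> 27
Changed element was NOT the old min.
  New min = min(old_min, new_val) = min(-6, 27) = -6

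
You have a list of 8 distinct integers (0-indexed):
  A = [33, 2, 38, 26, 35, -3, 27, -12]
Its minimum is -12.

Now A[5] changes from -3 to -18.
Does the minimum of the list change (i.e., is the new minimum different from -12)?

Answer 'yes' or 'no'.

Answer: yes

Derivation:
Old min = -12
Change: A[5] -3 -> -18
Changed element was NOT the min; min changes only if -18 < -12.
New min = -18; changed? yes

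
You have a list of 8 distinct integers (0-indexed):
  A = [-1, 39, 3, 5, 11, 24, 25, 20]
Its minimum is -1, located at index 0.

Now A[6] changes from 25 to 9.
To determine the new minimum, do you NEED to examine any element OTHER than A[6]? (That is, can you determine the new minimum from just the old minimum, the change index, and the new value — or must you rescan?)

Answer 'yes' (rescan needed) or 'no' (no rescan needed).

Answer: no

Derivation:
Old min = -1 at index 0
Change at index 6: 25 -> 9
Index 6 was NOT the min. New min = min(-1, 9). No rescan of other elements needed.
Needs rescan: no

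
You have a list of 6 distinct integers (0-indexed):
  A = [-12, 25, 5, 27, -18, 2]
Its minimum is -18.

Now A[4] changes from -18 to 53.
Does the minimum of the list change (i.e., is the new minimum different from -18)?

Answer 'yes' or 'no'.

Old min = -18
Change: A[4] -18 -> 53
Changed element was the min; new min must be rechecked.
New min = -12; changed? yes

Answer: yes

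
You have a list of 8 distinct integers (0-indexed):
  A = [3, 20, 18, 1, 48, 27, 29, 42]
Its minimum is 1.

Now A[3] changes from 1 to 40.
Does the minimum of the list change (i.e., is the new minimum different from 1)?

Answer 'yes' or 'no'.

Old min = 1
Change: A[3] 1 -> 40
Changed element was the min; new min must be rechecked.
New min = 3; changed? yes

Answer: yes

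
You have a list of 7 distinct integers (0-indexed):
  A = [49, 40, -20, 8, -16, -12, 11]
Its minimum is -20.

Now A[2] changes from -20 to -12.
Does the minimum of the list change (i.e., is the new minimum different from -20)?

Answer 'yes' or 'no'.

Old min = -20
Change: A[2] -20 -> -12
Changed element was the min; new min must be rechecked.
New min = -16; changed? yes

Answer: yes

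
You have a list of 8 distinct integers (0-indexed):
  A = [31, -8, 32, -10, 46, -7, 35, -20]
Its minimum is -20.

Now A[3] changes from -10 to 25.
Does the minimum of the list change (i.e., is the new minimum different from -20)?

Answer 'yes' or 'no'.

Old min = -20
Change: A[3] -10 -> 25
Changed element was NOT the min; min changes only if 25 < -20.
New min = -20; changed? no

Answer: no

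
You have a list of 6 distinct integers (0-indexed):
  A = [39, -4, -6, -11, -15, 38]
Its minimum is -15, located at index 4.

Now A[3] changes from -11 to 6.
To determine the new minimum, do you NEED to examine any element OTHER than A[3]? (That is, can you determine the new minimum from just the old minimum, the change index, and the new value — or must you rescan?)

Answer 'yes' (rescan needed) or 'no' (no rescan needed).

Answer: no

Derivation:
Old min = -15 at index 4
Change at index 3: -11 -> 6
Index 3 was NOT the min. New min = min(-15, 6). No rescan of other elements needed.
Needs rescan: no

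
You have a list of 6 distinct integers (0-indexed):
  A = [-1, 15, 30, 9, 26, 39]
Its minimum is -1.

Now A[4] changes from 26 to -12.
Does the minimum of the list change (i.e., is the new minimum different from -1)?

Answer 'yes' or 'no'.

Answer: yes

Derivation:
Old min = -1
Change: A[4] 26 -> -12
Changed element was NOT the min; min changes only if -12 < -1.
New min = -12; changed? yes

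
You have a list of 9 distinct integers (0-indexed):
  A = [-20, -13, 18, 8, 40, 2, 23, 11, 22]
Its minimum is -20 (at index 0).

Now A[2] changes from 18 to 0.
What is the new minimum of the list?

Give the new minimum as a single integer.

Answer: -20

Derivation:
Old min = -20 (at index 0)
Change: A[2] 18 -> 0
Changed element was NOT the old min.
  New min = min(old_min, new_val) = min(-20, 0) = -20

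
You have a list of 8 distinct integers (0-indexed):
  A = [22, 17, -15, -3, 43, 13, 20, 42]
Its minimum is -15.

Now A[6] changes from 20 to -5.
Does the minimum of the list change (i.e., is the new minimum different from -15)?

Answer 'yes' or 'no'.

Old min = -15
Change: A[6] 20 -> -5
Changed element was NOT the min; min changes only if -5 < -15.
New min = -15; changed? no

Answer: no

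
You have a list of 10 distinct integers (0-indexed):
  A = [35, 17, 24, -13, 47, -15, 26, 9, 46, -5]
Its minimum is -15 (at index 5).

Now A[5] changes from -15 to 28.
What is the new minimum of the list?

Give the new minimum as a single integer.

Old min = -15 (at index 5)
Change: A[5] -15 -> 28
Changed element WAS the min. Need to check: is 28 still <= all others?
  Min of remaining elements: -13
  New min = min(28, -13) = -13

Answer: -13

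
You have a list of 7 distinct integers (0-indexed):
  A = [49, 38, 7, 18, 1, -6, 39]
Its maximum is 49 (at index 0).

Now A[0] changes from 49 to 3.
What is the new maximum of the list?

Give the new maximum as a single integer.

Old max = 49 (at index 0)
Change: A[0] 49 -> 3
Changed element WAS the max -> may need rescan.
  Max of remaining elements: 39
  New max = max(3, 39) = 39

Answer: 39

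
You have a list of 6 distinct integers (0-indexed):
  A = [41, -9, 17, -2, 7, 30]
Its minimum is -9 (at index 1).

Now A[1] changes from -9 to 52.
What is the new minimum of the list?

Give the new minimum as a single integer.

Answer: -2

Derivation:
Old min = -9 (at index 1)
Change: A[1] -9 -> 52
Changed element WAS the min. Need to check: is 52 still <= all others?
  Min of remaining elements: -2
  New min = min(52, -2) = -2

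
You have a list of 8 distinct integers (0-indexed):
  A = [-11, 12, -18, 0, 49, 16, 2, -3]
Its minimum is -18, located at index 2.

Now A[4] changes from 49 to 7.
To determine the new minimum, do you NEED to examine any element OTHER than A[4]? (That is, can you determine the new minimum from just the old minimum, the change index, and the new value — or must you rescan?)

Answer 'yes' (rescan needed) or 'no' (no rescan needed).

Answer: no

Derivation:
Old min = -18 at index 2
Change at index 4: 49 -> 7
Index 4 was NOT the min. New min = min(-18, 7). No rescan of other elements needed.
Needs rescan: no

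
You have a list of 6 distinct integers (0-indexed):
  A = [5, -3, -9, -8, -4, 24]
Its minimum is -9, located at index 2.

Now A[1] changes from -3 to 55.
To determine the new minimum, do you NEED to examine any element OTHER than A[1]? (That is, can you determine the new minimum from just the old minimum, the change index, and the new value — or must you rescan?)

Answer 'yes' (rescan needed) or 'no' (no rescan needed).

Answer: no

Derivation:
Old min = -9 at index 2
Change at index 1: -3 -> 55
Index 1 was NOT the min. New min = min(-9, 55). No rescan of other elements needed.
Needs rescan: no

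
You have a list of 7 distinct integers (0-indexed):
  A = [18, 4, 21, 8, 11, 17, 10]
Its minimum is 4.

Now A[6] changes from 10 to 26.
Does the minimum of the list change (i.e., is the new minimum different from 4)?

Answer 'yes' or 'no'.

Old min = 4
Change: A[6] 10 -> 26
Changed element was NOT the min; min changes only if 26 < 4.
New min = 4; changed? no

Answer: no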